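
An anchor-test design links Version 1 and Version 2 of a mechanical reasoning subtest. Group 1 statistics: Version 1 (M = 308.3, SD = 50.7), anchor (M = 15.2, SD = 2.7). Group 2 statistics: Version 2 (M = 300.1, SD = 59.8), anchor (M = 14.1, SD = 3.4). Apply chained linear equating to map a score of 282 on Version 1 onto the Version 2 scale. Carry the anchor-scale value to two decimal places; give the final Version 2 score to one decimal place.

294.8

Version 1 → anchor (Group 1): v = (2.7/50.7)(282 − 308.3) + 15.2 = 13.80
anchor → Version 2 (Group 2): y = (59.8/3.4)(13.80 − 14.1) + 300.1 = 294.8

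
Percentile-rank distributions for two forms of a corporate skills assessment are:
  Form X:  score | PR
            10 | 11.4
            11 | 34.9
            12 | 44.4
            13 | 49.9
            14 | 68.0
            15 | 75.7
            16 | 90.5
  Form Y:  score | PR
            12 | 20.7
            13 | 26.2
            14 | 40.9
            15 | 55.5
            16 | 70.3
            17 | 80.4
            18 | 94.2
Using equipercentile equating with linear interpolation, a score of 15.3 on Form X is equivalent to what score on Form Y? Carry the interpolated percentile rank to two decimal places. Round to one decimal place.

17.0

PR of 15.3 on Form X: 75.7 + (15.3 − 15)/(16 − 15) × (90.5 − 75.7) = 80.14
On Form Y, PR 80.14 falls between score 16 (PR 70.3) and 17 (PR 80.4).
Interpolate: 16 + (80.14 − 70.3)/(80.4 − 70.3) × (17 − 16) = 17.0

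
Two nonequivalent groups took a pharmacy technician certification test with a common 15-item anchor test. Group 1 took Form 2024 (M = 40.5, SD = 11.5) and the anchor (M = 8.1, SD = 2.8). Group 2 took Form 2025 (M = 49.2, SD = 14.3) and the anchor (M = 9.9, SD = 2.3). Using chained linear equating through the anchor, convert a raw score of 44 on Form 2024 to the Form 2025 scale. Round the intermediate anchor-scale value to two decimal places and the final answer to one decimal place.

43.3

Form 2024 → anchor (Group 1): v = (2.8/11.5)(44 − 40.5) + 8.1 = 8.95
anchor → Form 2025 (Group 2): y = (14.3/2.3)(8.95 − 9.9) + 49.2 = 43.3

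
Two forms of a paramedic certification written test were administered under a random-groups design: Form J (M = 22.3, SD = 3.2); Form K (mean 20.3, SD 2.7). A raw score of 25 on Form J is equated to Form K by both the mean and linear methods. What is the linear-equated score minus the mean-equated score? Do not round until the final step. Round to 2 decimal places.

Mean-equated: 25 + (20.3 − 22.3) = 23.00
Linear-equated: (2.7/3.2)(25 − 22.3) + 20.3 = 22.578
Difference = 22.578 − 23.00 = -0.42

-0.42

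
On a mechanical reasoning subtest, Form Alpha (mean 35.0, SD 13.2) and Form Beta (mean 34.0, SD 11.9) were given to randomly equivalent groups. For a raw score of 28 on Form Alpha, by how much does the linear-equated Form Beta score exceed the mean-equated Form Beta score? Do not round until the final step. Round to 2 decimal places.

0.69

Mean-equated: 28 + (34.0 − 35.0) = 27.00
Linear-equated: (11.9/13.2)(28 − 35.0) + 34.0 = 27.689
Difference = 27.689 − 27.00 = 0.69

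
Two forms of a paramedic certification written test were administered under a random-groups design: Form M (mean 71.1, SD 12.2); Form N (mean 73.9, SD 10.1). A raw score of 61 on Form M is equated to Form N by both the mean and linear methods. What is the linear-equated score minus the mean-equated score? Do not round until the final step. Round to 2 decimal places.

Mean-equated: 61 + (73.9 − 71.1) = 63.80
Linear-equated: (10.1/12.2)(61 − 71.1) + 73.9 = 65.539
Difference = 65.539 − 63.80 = 1.74

1.74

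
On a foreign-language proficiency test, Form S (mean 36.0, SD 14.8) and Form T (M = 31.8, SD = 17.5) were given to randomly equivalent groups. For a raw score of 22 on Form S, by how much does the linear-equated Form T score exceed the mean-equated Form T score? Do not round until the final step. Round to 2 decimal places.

-2.55

Mean-equated: 22 + (31.8 − 36.0) = 17.80
Linear-equated: (17.5/14.8)(22 − 36.0) + 31.8 = 15.246
Difference = 15.246 − 17.80 = -2.55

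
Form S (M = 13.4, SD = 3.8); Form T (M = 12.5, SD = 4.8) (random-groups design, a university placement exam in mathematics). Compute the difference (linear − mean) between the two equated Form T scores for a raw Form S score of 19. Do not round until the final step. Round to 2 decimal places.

1.47

Mean-equated: 19 + (12.5 − 13.4) = 18.10
Linear-equated: (4.8/3.8)(19 − 13.4) + 12.5 = 19.574
Difference = 19.574 − 18.10 = 1.47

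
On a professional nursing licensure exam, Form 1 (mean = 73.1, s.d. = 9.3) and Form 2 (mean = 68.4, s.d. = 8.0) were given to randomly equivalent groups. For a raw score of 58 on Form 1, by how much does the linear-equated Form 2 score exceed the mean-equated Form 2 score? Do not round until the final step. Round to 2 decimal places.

Mean-equated: 58 + (68.4 − 73.1) = 53.30
Linear-equated: (8.0/9.3)(58 − 73.1) + 68.4 = 55.411
Difference = 55.411 − 53.30 = 2.11

2.11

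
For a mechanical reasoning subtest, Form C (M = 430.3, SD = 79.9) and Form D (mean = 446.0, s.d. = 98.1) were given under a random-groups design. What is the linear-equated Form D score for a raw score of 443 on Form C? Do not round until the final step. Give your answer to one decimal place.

461.6

Linear equating: y = (SD_Y/SD_X)(x − M_X) + M_Y
y = (98.1/79.9)(443 − 430.3) + 446.0
y = 1.227785 × 12.7 + 446.0 = 15.5929 + 446.0 = 461.6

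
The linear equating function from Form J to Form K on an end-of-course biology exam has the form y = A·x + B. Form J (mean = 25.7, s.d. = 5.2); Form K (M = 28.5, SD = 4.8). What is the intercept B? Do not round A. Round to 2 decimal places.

4.78

A = SD_Y / SD_X = 4.8 / 5.2 = 0.923077
B = M_Y − A·M_X = 28.5 − 0.923077 × 25.7 = 4.78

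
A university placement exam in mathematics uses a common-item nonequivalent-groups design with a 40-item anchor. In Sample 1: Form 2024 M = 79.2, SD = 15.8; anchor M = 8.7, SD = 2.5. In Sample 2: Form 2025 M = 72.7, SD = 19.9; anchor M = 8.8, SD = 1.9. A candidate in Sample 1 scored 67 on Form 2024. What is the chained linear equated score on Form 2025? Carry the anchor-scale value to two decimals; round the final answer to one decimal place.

Form 2024 → anchor (Sample 1): v = (2.5/15.8)(67 − 79.2) + 8.7 = 6.77
anchor → Form 2025 (Sample 2): y = (19.9/1.9)(6.77 − 8.8) + 72.7 = 51.4

51.4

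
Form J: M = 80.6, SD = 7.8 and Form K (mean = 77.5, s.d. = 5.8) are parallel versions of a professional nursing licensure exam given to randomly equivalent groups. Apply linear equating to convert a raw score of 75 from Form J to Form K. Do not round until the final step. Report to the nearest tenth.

73.3

Linear equating: y = (SD_Y/SD_X)(x − M_X) + M_Y
y = (5.8/7.8)(75 − 80.6) + 77.5
y = 0.743590 × -5.6 + 77.5 = -4.1641 + 77.5 = 73.3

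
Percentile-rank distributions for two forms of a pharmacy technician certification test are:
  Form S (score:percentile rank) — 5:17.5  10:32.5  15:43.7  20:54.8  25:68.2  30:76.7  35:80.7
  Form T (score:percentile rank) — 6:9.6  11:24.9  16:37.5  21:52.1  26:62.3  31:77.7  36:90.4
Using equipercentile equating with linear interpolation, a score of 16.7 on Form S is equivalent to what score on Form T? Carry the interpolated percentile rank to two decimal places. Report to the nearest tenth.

19.4

PR of 16.7 on Form S: 43.7 + (16.7 − 15)/(20 − 15) × (54.8 − 43.7) = 47.47
On Form T, PR 47.47 falls between score 16 (PR 37.5) and 21 (PR 52.1).
Interpolate: 16 + (47.47 − 37.5)/(52.1 − 37.5) × (21 − 16) = 19.4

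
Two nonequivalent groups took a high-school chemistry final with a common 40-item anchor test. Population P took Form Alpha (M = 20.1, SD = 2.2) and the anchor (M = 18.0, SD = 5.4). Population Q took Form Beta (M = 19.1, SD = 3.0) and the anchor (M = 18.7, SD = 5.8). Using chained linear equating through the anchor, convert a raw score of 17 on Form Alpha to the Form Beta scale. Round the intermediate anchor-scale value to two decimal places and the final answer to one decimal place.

Form Alpha → anchor (Population P): v = (5.4/2.2)(17 − 20.1) + 18.0 = 10.39
anchor → Form Beta (Population Q): y = (3.0/5.8)(10.39 − 18.7) + 19.1 = 14.8

14.8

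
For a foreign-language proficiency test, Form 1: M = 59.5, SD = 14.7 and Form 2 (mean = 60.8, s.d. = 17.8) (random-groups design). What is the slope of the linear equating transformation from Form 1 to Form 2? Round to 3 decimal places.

1.211

A = SD_Y / SD_X = 17.8 / 14.7 = 1.211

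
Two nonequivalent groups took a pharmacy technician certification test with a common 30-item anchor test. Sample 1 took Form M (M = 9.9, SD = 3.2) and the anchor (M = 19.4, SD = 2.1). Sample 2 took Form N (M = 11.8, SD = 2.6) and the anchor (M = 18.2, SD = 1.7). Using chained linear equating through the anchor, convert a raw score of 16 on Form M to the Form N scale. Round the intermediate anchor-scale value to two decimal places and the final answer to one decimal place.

19.8

Form M → anchor (Sample 1): v = (2.1/3.2)(16 − 9.9) + 19.4 = 23.40
anchor → Form N (Sample 2): y = (2.6/1.7)(23.40 − 18.2) + 11.8 = 19.8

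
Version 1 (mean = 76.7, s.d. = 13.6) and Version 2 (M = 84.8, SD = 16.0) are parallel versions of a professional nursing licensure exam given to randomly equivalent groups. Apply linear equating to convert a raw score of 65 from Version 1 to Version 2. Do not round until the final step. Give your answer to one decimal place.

Linear equating: y = (SD_Y/SD_X)(x − M_X) + M_Y
y = (16.0/13.6)(65 − 76.7) + 84.8
y = 1.176471 × -11.7 + 84.8 = -13.7647 + 84.8 = 71.0

71.0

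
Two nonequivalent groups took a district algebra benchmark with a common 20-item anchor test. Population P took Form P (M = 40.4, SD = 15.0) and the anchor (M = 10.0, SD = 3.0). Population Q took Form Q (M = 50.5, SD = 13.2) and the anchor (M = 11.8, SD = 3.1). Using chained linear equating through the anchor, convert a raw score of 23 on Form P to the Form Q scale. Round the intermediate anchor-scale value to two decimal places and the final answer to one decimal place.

Form P → anchor (Population P): v = (3.0/15.0)(23 − 40.4) + 10.0 = 6.52
anchor → Form Q (Population Q): y = (13.2/3.1)(6.52 − 11.8) + 50.5 = 28.0

28.0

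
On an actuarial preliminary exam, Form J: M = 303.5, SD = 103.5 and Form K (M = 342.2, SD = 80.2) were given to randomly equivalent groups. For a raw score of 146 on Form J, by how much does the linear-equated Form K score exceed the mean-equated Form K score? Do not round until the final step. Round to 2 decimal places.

35.46

Mean-equated: 146 + (342.2 − 303.5) = 184.70
Linear-equated: (80.2/103.5)(146 − 303.5) + 342.2 = 220.157
Difference = 220.157 − 184.70 = 35.46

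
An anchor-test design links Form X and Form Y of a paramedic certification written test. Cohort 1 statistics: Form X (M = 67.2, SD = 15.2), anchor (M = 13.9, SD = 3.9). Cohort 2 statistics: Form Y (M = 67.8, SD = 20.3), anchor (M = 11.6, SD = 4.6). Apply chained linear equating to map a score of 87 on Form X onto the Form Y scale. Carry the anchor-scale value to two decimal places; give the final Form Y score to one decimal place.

Form X → anchor (Cohort 1): v = (3.9/15.2)(87 − 67.2) + 13.9 = 18.98
anchor → Form Y (Cohort 2): y = (20.3/4.6)(18.98 − 11.6) + 67.8 = 100.4

100.4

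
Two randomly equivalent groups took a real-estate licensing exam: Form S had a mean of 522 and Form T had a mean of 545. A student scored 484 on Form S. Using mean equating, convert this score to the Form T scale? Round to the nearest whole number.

Mean equating: y = x + (M_Y − M_X) = 484 + (545 − 522) = 507

507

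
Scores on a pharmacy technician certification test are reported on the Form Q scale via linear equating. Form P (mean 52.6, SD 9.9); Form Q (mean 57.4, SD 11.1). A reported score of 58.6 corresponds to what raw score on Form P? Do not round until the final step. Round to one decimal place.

53.7

Invert y = (SD_Y/SD_X)(x − M_X) + M_Y:
x = (SD_X/SD_Y)(y − M_Y) + M_X = (9.9/11.1)(58.6 − 57.4) + 52.6
x = 0.891892 × 1.200 + 52.6 = 53.7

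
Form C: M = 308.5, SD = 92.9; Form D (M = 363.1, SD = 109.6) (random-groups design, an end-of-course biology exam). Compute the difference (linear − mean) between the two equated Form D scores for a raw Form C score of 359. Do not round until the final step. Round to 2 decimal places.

9.08

Mean-equated: 359 + (363.1 − 308.5) = 413.60
Linear-equated: (109.6/92.9)(359 − 308.5) + 363.1 = 422.678
Difference = 422.678 − 413.60 = 9.08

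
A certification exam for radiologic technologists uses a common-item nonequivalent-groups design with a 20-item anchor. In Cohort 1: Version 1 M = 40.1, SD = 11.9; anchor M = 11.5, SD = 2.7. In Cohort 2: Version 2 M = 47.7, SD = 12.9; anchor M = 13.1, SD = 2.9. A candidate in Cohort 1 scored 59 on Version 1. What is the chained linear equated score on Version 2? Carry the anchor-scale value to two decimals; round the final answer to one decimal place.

59.7

Version 1 → anchor (Cohort 1): v = (2.7/11.9)(59 − 40.1) + 11.5 = 15.79
anchor → Version 2 (Cohort 2): y = (12.9/2.9)(15.79 − 13.1) + 47.7 = 59.7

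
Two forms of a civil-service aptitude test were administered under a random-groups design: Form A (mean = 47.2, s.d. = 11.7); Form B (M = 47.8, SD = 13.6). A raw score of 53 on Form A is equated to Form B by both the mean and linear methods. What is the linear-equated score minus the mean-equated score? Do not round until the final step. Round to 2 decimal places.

0.94

Mean-equated: 53 + (47.8 − 47.2) = 53.60
Linear-equated: (13.6/11.7)(53 − 47.2) + 47.8 = 54.542
Difference = 54.542 − 53.60 = 0.94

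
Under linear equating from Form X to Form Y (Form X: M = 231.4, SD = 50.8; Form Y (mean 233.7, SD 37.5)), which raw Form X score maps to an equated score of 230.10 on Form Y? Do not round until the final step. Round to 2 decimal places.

226.52

Invert y = (SD_Y/SD_X)(x − M_X) + M_Y:
x = (SD_X/SD_Y)(y − M_Y) + M_X = (50.8/37.5)(230.10 − 233.7) + 231.4
x = 1.354667 × -3.600 + 231.4 = 226.52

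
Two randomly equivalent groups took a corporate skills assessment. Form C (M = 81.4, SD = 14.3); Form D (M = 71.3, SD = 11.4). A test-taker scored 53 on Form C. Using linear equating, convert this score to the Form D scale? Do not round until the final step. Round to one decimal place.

Linear equating: y = (SD_Y/SD_X)(x − M_X) + M_Y
y = (11.4/14.3)(53 − 81.4) + 71.3
y = 0.797203 × -28.4 + 71.3 = -22.6406 + 71.3 = 48.7

48.7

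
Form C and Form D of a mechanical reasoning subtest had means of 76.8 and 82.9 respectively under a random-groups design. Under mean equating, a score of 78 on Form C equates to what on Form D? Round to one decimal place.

Mean equating: y = x + (M_Y − M_X) = 78 + (82.9 − 76.8) = 84.1

84.1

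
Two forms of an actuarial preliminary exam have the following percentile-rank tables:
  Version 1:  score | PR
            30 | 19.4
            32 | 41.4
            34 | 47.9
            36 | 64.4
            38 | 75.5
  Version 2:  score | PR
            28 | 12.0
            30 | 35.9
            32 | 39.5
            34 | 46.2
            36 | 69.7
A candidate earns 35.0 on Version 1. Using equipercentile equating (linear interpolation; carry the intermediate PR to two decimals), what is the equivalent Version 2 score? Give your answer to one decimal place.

PR of 35.0 on Version 1: 47.9 + (35.0 − 34)/(36 − 34) × (64.4 − 47.9) = 56.15
On Version 2, PR 56.15 falls between score 34 (PR 46.2) and 36 (PR 69.7).
Interpolate: 34 + (56.15 − 46.2)/(69.7 − 46.2) × (36 − 34) = 34.8

34.8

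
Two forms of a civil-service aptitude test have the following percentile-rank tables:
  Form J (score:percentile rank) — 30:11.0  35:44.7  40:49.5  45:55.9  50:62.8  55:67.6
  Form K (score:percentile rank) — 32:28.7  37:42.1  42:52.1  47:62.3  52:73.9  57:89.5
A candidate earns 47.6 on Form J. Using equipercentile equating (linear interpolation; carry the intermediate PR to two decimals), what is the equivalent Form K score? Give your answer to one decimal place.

PR of 47.6 on Form J: 55.9 + (47.6 − 45)/(50 − 45) × (62.8 − 55.9) = 59.49
On Form K, PR 59.49 falls between score 42 (PR 52.1) and 47 (PR 62.3).
Interpolate: 42 + (59.49 − 52.1)/(62.3 − 52.1) × (47 − 42) = 45.6

45.6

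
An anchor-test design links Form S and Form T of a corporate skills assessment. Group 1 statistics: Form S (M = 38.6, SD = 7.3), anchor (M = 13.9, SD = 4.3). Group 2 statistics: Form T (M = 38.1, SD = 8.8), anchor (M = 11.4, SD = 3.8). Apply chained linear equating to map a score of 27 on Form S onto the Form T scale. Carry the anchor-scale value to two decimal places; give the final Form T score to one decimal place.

28.1

Form S → anchor (Group 1): v = (4.3/7.3)(27 − 38.6) + 13.9 = 7.07
anchor → Form T (Group 2): y = (8.8/3.8)(7.07 − 11.4) + 38.1 = 28.1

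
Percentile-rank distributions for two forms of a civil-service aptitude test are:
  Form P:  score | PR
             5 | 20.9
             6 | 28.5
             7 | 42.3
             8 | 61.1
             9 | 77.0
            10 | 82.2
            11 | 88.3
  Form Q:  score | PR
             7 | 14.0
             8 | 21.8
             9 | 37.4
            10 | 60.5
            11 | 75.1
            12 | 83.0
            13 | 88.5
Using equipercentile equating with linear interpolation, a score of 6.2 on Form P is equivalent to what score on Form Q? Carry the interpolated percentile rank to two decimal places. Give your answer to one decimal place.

PR of 6.2 on Form P: 28.5 + (6.2 − 6)/(7 − 6) × (42.3 − 28.5) = 31.26
On Form Q, PR 31.26 falls between score 8 (PR 21.8) and 9 (PR 37.4).
Interpolate: 8 + (31.26 − 21.8)/(37.4 − 21.8) × (9 − 8) = 8.6

8.6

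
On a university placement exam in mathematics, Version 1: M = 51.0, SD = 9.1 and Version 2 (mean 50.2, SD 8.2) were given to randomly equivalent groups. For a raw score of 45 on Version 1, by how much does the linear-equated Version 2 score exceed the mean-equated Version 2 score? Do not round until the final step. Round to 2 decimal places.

0.59

Mean-equated: 45 + (50.2 − 51.0) = 44.20
Linear-equated: (8.2/9.1)(45 − 51.0) + 50.2 = 44.793
Difference = 44.793 − 44.20 = 0.59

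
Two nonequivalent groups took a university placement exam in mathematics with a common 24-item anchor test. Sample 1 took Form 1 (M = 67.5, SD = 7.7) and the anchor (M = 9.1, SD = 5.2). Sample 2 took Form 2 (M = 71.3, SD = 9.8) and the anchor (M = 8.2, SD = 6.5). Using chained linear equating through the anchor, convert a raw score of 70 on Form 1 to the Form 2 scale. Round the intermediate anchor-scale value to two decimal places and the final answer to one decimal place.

Form 1 → anchor (Sample 1): v = (5.2/7.7)(70 − 67.5) + 9.1 = 10.79
anchor → Form 2 (Sample 2): y = (9.8/6.5)(10.79 − 8.2) + 71.3 = 75.2

75.2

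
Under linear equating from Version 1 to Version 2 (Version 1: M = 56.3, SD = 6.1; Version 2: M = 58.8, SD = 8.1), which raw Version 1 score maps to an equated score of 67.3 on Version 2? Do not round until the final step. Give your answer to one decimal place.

Invert y = (SD_Y/SD_X)(x − M_X) + M_Y:
x = (SD_X/SD_Y)(y − M_Y) + M_X = (6.1/8.1)(67.3 − 58.8) + 56.3
x = 0.753086 × 8.500 + 56.3 = 62.7

62.7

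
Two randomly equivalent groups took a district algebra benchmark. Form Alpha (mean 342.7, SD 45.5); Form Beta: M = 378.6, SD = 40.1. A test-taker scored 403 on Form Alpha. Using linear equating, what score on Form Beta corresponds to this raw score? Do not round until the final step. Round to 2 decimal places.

431.74

Linear equating: y = (SD_Y/SD_X)(x − M_X) + M_Y
y = (40.1/45.5)(403 − 342.7) + 378.6
y = 0.881319 × 60.3 + 378.6 = 53.1435 + 378.6 = 431.74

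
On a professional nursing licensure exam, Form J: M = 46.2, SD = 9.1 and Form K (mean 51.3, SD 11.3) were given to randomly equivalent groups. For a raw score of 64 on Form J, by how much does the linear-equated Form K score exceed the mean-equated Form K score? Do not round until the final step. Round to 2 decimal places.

4.30

Mean-equated: 64 + (51.3 − 46.2) = 69.10
Linear-equated: (11.3/9.1)(64 − 46.2) + 51.3 = 73.403
Difference = 73.403 − 69.10 = 4.30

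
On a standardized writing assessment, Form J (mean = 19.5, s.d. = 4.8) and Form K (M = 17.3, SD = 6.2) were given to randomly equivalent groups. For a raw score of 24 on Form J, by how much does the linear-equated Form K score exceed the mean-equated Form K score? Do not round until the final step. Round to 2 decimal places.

1.31

Mean-equated: 24 + (17.3 − 19.5) = 21.80
Linear-equated: (6.2/4.8)(24 − 19.5) + 17.3 = 23.113
Difference = 23.113 − 21.80 = 1.31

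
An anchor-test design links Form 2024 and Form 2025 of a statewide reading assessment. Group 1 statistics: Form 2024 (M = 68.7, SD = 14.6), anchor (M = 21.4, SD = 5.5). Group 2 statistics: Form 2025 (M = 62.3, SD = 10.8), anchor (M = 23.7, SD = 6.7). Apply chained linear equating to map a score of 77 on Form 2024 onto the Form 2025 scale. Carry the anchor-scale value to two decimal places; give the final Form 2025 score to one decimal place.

Form 2024 → anchor (Group 1): v = (5.5/14.6)(77 − 68.7) + 21.4 = 24.53
anchor → Form 2025 (Group 2): y = (10.8/6.7)(24.53 − 23.7) + 62.3 = 63.6

63.6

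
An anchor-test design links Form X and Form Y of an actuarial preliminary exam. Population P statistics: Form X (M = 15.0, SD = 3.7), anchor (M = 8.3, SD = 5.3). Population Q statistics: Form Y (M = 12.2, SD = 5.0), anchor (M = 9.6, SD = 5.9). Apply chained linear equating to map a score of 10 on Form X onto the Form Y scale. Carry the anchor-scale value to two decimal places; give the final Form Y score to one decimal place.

5.0

Form X → anchor (Population P): v = (5.3/3.7)(10 − 15.0) + 8.3 = 1.14
anchor → Form Y (Population Q): y = (5.0/5.9)(1.14 − 9.6) + 12.2 = 5.0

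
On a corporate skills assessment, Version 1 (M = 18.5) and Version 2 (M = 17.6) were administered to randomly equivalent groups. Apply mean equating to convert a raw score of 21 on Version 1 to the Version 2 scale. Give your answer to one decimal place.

Mean equating: y = x + (M_Y − M_X) = 21 + (17.6 − 18.5) = 20.1

20.1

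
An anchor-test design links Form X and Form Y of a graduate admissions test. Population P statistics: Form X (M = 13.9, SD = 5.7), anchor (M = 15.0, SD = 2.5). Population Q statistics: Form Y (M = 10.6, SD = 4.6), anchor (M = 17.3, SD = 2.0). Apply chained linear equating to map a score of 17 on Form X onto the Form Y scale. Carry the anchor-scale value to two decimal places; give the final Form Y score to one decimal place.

8.4

Form X → anchor (Population P): v = (2.5/5.7)(17 − 13.9) + 15.0 = 16.36
anchor → Form Y (Population Q): y = (4.6/2.0)(16.36 − 17.3) + 10.6 = 8.4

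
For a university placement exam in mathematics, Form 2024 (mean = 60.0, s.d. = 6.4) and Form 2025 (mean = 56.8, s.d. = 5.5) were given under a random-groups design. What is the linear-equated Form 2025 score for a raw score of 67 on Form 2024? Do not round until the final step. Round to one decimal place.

62.8

Linear equating: y = (SD_Y/SD_X)(x − M_X) + M_Y
y = (5.5/6.4)(67 − 60.0) + 56.8
y = 0.859375 × 7.0 + 56.8 = 6.0156 + 56.8 = 62.8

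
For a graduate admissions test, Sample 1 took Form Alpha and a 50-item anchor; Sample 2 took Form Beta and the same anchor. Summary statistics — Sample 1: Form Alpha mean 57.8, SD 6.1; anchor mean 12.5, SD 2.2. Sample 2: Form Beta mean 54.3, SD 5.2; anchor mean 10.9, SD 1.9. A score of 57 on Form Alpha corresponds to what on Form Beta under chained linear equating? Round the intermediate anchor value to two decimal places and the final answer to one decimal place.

57.9

Form Alpha → anchor (Sample 1): v = (2.2/6.1)(57 − 57.8) + 12.5 = 12.21
anchor → Form Beta (Sample 2): y = (5.2/1.9)(12.21 − 10.9) + 54.3 = 57.9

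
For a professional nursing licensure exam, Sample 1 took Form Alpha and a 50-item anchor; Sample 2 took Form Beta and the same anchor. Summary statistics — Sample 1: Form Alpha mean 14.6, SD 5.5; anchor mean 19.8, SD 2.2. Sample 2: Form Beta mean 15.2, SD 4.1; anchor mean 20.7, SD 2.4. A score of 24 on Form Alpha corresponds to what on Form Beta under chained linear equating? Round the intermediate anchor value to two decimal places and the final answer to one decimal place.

20.1

Form Alpha → anchor (Sample 1): v = (2.2/5.5)(24 − 14.6) + 19.8 = 23.56
anchor → Form Beta (Sample 2): y = (4.1/2.4)(23.56 − 20.7) + 15.2 = 20.1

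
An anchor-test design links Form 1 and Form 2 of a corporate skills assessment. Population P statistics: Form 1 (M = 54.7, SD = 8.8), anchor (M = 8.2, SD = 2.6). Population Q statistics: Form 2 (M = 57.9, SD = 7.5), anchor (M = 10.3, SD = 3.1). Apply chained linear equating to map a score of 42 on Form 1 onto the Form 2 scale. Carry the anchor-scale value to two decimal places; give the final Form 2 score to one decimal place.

43.7

Form 1 → anchor (Population P): v = (2.6/8.8)(42 − 54.7) + 8.2 = 4.45
anchor → Form 2 (Population Q): y = (7.5/3.1)(4.45 − 10.3) + 57.9 = 43.7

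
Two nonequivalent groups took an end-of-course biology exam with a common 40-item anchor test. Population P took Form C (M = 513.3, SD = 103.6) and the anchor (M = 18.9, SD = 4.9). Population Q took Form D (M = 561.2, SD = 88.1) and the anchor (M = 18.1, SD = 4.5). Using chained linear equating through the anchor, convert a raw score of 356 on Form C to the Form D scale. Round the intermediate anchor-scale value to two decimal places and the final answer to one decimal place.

Form C → anchor (Population P): v = (4.9/103.6)(356 − 513.3) + 18.9 = 11.46
anchor → Form D (Population Q): y = (88.1/4.5)(11.46 − 18.1) + 561.2 = 431.2

431.2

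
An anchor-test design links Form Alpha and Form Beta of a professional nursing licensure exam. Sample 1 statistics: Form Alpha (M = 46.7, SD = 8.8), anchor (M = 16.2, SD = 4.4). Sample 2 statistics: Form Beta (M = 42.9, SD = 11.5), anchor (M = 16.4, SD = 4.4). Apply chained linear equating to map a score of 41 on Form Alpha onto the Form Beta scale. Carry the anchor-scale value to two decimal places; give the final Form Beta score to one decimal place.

Form Alpha → anchor (Sample 1): v = (4.4/8.8)(41 − 46.7) + 16.2 = 13.35
anchor → Form Beta (Sample 2): y = (11.5/4.4)(13.35 − 16.4) + 42.9 = 34.9

34.9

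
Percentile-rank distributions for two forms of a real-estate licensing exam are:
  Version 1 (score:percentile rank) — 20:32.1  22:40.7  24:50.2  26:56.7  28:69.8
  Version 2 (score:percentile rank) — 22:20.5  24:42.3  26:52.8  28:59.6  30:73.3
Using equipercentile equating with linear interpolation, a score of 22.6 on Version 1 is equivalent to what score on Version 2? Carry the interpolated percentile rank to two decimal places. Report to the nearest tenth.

PR of 22.6 on Version 1: 40.7 + (22.6 − 22)/(24 − 22) × (50.2 − 40.7) = 43.55
On Version 2, PR 43.55 falls between score 24 (PR 42.3) and 26 (PR 52.8).
Interpolate: 24 + (43.55 − 42.3)/(52.8 − 42.3) × (26 − 24) = 24.2

24.2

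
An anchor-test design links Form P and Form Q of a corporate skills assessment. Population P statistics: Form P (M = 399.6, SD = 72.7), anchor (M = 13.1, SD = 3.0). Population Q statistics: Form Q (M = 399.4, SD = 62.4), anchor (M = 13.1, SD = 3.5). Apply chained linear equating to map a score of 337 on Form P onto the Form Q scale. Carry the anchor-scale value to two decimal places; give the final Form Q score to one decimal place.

Form P → anchor (Population P): v = (3.0/72.7)(337 − 399.6) + 13.1 = 10.52
anchor → Form Q (Population Q): y = (62.4/3.5)(10.52 − 13.1) + 399.4 = 353.4

353.4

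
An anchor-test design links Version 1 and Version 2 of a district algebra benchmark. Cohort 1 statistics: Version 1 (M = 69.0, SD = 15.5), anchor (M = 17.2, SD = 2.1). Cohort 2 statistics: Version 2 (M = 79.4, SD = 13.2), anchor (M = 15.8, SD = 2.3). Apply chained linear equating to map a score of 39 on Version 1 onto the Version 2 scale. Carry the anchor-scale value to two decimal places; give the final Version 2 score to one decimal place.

Version 1 → anchor (Cohort 1): v = (2.1/15.5)(39 − 69.0) + 17.2 = 13.14
anchor → Version 2 (Cohort 2): y = (13.2/2.3)(13.14 − 15.8) + 79.4 = 64.1

64.1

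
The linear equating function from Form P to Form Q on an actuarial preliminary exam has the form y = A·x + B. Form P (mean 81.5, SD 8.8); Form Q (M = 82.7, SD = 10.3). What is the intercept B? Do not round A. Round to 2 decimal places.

-12.69

A = SD_Y / SD_X = 10.3 / 8.8 = 1.170455
B = M_Y − A·M_X = 82.7 − 1.170455 × 81.5 = -12.69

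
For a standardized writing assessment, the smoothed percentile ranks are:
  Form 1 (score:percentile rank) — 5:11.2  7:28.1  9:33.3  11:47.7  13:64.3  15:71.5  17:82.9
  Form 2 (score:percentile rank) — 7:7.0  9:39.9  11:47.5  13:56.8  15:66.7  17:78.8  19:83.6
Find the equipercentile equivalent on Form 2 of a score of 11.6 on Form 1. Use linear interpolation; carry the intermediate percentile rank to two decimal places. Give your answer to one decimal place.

12.1

PR of 11.6 on Form 1: 47.7 + (11.6 − 11)/(13 − 11) × (64.3 − 47.7) = 52.68
On Form 2, PR 52.68 falls between score 11 (PR 47.5) and 13 (PR 56.8).
Interpolate: 11 + (52.68 − 47.5)/(56.8 − 47.5) × (13 − 11) = 12.1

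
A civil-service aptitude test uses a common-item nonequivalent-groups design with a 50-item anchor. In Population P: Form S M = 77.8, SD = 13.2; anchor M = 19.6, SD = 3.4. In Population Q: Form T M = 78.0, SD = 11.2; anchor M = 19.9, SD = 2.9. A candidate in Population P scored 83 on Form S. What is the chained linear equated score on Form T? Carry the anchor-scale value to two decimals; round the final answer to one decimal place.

Form S → anchor (Population P): v = (3.4/13.2)(83 − 77.8) + 19.6 = 20.94
anchor → Form T (Population Q): y = (11.2/2.9)(20.94 − 19.9) + 78.0 = 82.0

82.0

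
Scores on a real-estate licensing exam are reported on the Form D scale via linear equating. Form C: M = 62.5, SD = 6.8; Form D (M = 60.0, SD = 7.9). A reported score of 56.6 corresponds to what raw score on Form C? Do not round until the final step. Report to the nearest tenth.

59.6

Invert y = (SD_Y/SD_X)(x − M_X) + M_Y:
x = (SD_X/SD_Y)(y − M_Y) + M_X = (6.8/7.9)(56.6 − 60.0) + 62.5
x = 0.860759 × -3.400 + 62.5 = 59.6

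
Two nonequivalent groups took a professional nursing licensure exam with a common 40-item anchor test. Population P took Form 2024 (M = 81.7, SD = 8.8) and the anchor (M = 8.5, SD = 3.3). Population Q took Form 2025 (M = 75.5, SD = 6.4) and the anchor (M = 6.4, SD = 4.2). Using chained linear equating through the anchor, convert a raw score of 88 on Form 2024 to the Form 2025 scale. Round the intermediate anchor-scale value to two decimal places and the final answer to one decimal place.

82.3

Form 2024 → anchor (Population P): v = (3.3/8.8)(88 − 81.7) + 8.5 = 10.86
anchor → Form 2025 (Population Q): y = (6.4/4.2)(10.86 − 6.4) + 75.5 = 82.3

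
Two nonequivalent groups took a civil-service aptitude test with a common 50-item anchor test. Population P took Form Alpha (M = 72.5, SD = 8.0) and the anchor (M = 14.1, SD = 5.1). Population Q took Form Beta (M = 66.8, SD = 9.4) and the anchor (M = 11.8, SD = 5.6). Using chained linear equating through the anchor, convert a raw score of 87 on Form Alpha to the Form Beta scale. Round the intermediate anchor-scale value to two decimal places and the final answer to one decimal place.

86.2

Form Alpha → anchor (Population P): v = (5.1/8.0)(87 − 72.5) + 14.1 = 23.34
anchor → Form Beta (Population Q): y = (9.4/5.6)(23.34 − 11.8) + 66.8 = 86.2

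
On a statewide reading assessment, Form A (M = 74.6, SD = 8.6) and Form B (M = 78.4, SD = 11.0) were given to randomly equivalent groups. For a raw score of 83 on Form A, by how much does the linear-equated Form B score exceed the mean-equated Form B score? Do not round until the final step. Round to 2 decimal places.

2.34

Mean-equated: 83 + (78.4 − 74.6) = 86.80
Linear-equated: (11.0/8.6)(83 − 74.6) + 78.4 = 89.144
Difference = 89.144 − 86.80 = 2.34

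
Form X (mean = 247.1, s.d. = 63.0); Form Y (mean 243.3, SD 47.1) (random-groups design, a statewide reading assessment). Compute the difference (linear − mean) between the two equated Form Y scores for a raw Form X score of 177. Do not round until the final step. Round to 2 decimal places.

17.69

Mean-equated: 177 + (243.3 − 247.1) = 173.20
Linear-equated: (47.1/63.0)(177 − 247.1) + 243.3 = 190.892
Difference = 190.892 − 173.20 = 17.69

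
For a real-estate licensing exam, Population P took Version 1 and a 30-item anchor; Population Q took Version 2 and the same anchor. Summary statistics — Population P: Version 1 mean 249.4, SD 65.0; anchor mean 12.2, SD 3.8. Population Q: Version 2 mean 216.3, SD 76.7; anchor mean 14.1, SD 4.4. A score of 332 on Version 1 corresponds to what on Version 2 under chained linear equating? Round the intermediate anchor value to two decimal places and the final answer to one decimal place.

Version 1 → anchor (Population P): v = (3.8/65.0)(332 − 249.4) + 12.2 = 17.03
anchor → Version 2 (Population Q): y = (76.7/4.4)(17.03 − 14.1) + 216.3 = 267.4

267.4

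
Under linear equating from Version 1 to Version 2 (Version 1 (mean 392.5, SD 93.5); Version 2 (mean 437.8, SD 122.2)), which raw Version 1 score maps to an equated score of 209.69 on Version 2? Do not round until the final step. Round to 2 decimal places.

Invert y = (SD_Y/SD_X)(x − M_X) + M_Y:
x = (SD_X/SD_Y)(y − M_Y) + M_X = (93.5/122.2)(209.69 − 437.8) + 392.5
x = 0.765139 × -228.110 + 392.5 = 217.96

217.96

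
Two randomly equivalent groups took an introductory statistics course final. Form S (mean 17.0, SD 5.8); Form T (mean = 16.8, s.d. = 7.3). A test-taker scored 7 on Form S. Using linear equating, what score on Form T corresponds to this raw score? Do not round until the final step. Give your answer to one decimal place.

Linear equating: y = (SD_Y/SD_X)(x − M_X) + M_Y
y = (7.3/5.8)(7 − 17.0) + 16.8
y = 1.258621 × -10.0 + 16.8 = -12.5862 + 16.8 = 4.2

4.2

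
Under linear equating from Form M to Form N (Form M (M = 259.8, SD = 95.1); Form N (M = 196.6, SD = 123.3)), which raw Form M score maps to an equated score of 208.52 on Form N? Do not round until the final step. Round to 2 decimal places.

268.99

Invert y = (SD_Y/SD_X)(x − M_X) + M_Y:
x = (SD_X/SD_Y)(y − M_Y) + M_X = (95.1/123.3)(208.52 − 196.6) + 259.8
x = 0.771290 × 11.920 + 259.8 = 268.99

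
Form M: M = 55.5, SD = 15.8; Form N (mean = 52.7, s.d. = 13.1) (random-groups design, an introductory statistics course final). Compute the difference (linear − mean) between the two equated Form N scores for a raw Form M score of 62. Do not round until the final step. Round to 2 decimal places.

-1.11

Mean-equated: 62 + (52.7 − 55.5) = 59.20
Linear-equated: (13.1/15.8)(62 − 55.5) + 52.7 = 58.089
Difference = 58.089 − 59.20 = -1.11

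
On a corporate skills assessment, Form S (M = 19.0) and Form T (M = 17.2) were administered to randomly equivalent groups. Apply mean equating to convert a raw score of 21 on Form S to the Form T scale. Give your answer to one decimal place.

Mean equating: y = x + (M_Y − M_X) = 21 + (17.2 − 19.0) = 19.2

19.2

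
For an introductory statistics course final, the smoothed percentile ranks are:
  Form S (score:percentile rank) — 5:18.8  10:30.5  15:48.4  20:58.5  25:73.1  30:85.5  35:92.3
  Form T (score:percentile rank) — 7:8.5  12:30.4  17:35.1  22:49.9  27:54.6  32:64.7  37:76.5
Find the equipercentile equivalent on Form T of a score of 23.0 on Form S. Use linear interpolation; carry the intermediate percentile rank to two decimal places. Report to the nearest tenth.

PR of 23.0 on Form S: 58.5 + (23.0 − 20)/(25 − 20) × (73.1 − 58.5) = 67.26
On Form T, PR 67.26 falls between score 32 (PR 64.7) and 37 (PR 76.5).
Interpolate: 32 + (67.26 − 64.7)/(76.5 − 64.7) × (37 − 32) = 33.1

33.1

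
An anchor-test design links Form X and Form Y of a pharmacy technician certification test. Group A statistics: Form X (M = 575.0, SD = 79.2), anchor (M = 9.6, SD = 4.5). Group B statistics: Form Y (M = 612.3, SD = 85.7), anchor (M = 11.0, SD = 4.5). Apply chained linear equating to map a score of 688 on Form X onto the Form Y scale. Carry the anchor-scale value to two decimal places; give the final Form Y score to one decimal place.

Form X → anchor (Group A): v = (4.5/79.2)(688 − 575.0) + 9.6 = 16.02
anchor → Form Y (Group B): y = (85.7/4.5)(16.02 − 11.0) + 612.3 = 707.9

707.9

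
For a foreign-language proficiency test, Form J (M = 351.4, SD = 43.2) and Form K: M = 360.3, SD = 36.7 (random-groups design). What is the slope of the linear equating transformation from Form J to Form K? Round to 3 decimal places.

A = SD_Y / SD_X = 36.7 / 43.2 = 0.850

0.850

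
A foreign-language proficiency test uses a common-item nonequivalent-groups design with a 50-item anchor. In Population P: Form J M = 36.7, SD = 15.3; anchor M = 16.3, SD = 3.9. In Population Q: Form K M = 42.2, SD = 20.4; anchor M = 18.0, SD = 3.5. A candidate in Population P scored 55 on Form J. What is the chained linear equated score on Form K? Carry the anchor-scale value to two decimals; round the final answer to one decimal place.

59.5

Form J → anchor (Population P): v = (3.9/15.3)(55 − 36.7) + 16.3 = 20.96
anchor → Form K (Population Q): y = (20.4/3.5)(20.96 − 18.0) + 42.2 = 59.5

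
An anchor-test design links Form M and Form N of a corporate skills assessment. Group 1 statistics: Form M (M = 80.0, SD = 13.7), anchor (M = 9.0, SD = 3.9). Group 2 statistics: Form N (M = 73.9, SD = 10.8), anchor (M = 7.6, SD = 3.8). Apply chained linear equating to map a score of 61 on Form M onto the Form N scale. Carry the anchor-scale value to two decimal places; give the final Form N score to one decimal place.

62.5

Form M → anchor (Group 1): v = (3.9/13.7)(61 − 80.0) + 9.0 = 3.59
anchor → Form N (Group 2): y = (10.8/3.8)(3.59 − 7.6) + 73.9 = 62.5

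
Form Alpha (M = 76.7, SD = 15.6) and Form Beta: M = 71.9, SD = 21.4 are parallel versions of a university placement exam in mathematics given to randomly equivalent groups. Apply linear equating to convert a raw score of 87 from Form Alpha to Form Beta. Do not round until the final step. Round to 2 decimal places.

86.03

Linear equating: y = (SD_Y/SD_X)(x − M_X) + M_Y
y = (21.4/15.6)(87 − 76.7) + 71.9
y = 1.371795 × 10.3 + 71.9 = 14.1295 + 71.9 = 86.03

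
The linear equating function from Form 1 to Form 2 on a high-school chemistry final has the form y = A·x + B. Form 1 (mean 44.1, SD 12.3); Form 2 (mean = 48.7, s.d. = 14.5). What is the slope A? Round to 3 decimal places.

1.179

A = SD_Y / SD_X = 14.5 / 12.3 = 1.179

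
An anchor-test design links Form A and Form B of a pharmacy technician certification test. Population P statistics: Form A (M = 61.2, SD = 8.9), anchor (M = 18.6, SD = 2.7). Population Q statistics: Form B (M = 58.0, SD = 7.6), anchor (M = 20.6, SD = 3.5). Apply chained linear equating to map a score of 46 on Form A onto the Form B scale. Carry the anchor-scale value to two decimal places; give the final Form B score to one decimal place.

Form A → anchor (Population P): v = (2.7/8.9)(46 − 61.2) + 18.6 = 13.99
anchor → Form B (Population Q): y = (7.6/3.5)(13.99 − 20.6) + 58.0 = 43.6

43.6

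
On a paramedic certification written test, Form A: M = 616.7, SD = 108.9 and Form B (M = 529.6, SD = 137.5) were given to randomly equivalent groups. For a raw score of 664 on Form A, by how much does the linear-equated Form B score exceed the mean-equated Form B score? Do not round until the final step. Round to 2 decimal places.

Mean-equated: 664 + (529.6 − 616.7) = 576.90
Linear-equated: (137.5/108.9)(664 − 616.7) + 529.6 = 589.322
Difference = 589.322 − 576.90 = 12.42

12.42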